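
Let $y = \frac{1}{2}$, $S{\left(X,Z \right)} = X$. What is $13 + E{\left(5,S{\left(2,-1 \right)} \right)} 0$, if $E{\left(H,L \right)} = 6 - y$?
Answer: $13$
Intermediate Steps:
$y = \frac{1}{2} \approx 0.5$
$E{\left(H,L \right)} = \frac{11}{2}$ ($E{\left(H,L \right)} = 6 - \frac{1}{2} = \frac{11}{2}$)
$13 + E{\left(5,S{\left(2,-1 \right)} \right)} 0 = 13 + \frac{11}{2} \cdot 0 = 13 + 0 = 13$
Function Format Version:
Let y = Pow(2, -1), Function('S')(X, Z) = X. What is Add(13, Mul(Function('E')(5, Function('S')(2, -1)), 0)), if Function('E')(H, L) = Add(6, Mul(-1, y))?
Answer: 13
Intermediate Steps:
y = Rational(1, 2) ≈ 0.50000
Function('E')(H, L) = Rational(11, 2) (Function('E')(H, L) = Add(6, Mul(-1, Rational(1, 2))) = Add(6, Rational(-1, 2)) = Rational(11, 2))
Add(13, Mul(Function('E')(5, Function('S')(2, -1)), 0)) = Add(13, Mul(Rational(11, 2), 0)) = Add(13, 0) = 13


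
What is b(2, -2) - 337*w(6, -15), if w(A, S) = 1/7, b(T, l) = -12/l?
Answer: -295/7 ≈ -42.143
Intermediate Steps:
w(A, S) = 1/7
b(2, -2) - 337*w(6, -15) = -12/(-2) - 337*1/7 = -12*(-1/2) - 337/7 = 6 - 337/7 = -295/7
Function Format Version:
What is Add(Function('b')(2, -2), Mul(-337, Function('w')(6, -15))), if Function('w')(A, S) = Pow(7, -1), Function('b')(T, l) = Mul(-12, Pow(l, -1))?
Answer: Rational(-295, 7) ≈ -42.143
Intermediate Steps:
Function('w')(A, S) = Rational(1, 7)
Add(Function('b')(2, -2), Mul(-337, Function('w')(6, -15))) = Add(Mul(-12, Pow(-2, -1)), Mul(-337, Rational(1, 7))) = Add(Mul(-12, Rational(-1, 2)), Rational(-337, 7)) = Add(6, Rational(-337, 7)) = Rational(-295, 7)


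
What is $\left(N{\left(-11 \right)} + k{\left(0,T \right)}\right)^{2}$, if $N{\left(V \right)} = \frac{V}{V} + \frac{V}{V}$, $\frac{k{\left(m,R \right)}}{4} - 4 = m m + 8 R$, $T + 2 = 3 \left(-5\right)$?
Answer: $276676$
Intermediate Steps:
$T = -17$ ($T = -2 + 3 \left(-5\right) = -2 - 15 = -17$)
$k{\left(m,R \right)} = 16 + 4 m^{2} + 32 R$ ($k{\left(m,R \right)} = 16 + 4 \left(m m + 8 R\right) = 16 + 4 \left(m^{2} + 8 R\right) = 16 + \left(4 m^{2} + 32 R\right) = 16 + 4 m^{2} + 32 R$)
$N{\left(V \right)} = 2$ ($N{\left(V \right)} = 1 + 1 = 2$)
$\left(N{\left(-11 \right)} + k{\left(0,T \right)}\right)^{2} = \left(2 + \left(16 + 4 \cdot 0^{2} + 32 \left(-17\right)\right)\right)^{2} = \left(2 + \left(16 + 4 \cdot 0 - 544\right)\right)^{2} = \left(2 + \left(16 + 0 - 544\right)\right)^{2} = \left(2 - 528\right)^{2} = \left(-526\right)^{2} = 276676$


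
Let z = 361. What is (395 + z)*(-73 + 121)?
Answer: 36288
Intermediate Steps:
(395 + z)*(-73 + 121) = (395 + 361)*(-73 + 121) = 756*48 = 36288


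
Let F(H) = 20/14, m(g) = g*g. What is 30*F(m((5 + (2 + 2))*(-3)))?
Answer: 300/7 ≈ 42.857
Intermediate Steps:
m(g) = g²
F(H) = 10/7 (F(H) = 20*(1/14) = 10/7)
30*F(m((5 + (2 + 2))*(-3))) = 30*(10/7) = 300/7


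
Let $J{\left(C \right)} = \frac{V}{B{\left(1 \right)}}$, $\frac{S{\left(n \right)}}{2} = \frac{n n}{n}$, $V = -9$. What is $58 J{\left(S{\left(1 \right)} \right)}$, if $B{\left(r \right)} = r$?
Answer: $-522$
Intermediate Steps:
$S{\left(n \right)} = 2 n$ ($S{\left(n \right)} = 2 \frac{n n}{n} = 2 \frac{n^{2}}{n} = 2 n$)
$J{\left(C \right)} = -9$ ($J{\left(C \right)} = - \frac{9}{1} = \left(-9\right) 1 = -9$)
$58 J{\left(S{\left(1 \right)} \right)} = 58 \left(-9\right) = -522$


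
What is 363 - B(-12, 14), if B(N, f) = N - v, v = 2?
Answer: 377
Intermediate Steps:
B(N, f) = -2 + N (B(N, f) = N - 1*2 = N - 2 = -2 + N)
363 - B(-12, 14) = 363 - (-2 - 12) = 363 - 1*(-14) = 363 + 14 = 377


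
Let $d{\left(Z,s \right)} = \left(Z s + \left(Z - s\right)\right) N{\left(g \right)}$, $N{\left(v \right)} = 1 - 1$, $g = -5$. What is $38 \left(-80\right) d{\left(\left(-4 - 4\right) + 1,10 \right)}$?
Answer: $0$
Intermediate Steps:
$N{\left(v \right)} = 0$ ($N{\left(v \right)} = 1 - 1 = 0$)
$d{\left(Z,s \right)} = 0$ ($d{\left(Z,s \right)} = \left(Z s + \left(Z - s\right)\right) 0 = \left(Z - s + Z s\right) 0 = 0$)
$38 \left(-80\right) d{\left(\left(-4 - 4\right) + 1,10 \right)} = 38 \left(-80\right) 0 = \left(-3040\right) 0 = 0$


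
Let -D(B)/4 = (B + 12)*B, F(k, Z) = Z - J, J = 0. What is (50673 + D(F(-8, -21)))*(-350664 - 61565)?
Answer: -20577234993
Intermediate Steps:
F(k, Z) = Z (F(k, Z) = Z - 1*0 = Z + 0 = Z)
D(B) = -4*B*(12 + B) (D(B) = -4*(B + 12)*B = -4*(12 + B)*B = -4*B*(12 + B))
(50673 + D(F(-8, -21)))*(-350664 - 61565) = (50673 - 4*(-21)*(12 - 21))*(-350664 - 61565) = (50673 - 4*(-21)*(-9))*(-412229) = (50673 - 756)*(-412229) = 49917*(-412229) = -20577234993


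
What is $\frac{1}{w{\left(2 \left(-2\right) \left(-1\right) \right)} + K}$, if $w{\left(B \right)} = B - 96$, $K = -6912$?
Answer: $- \frac{1}{7004} \approx -0.00014278$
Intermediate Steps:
$w{\left(B \right)} = -96 + B$
$\frac{1}{w{\left(2 \left(-2\right) \left(-1\right) \right)} + K} = \frac{1}{\left(-96 + 2 \left(-2\right) \left(-1\right)\right) - 6912} = \frac{1}{\left(-96 - -4\right) - 6912} = \frac{1}{\left(-96 + 4\right) - 6912} = \frac{1}{-92 - 6912} = \frac{1}{-7004} = - \frac{1}{7004}$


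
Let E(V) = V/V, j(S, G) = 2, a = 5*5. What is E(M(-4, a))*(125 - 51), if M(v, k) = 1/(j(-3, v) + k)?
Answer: 74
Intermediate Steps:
a = 25
M(v, k) = 1/(2 + k)
E(V) = 1
E(M(-4, a))*(125 - 51) = 1*(125 - 51) = 1*74 = 74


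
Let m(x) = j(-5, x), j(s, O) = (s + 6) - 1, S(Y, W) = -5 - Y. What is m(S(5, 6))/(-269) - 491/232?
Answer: -491/232 ≈ -2.1164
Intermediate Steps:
j(s, O) = 5 + s (j(s, O) = (6 + s) - 1 = 5 + s)
m(x) = 0 (m(x) = 5 - 5 = 0)
m(S(5, 6))/(-269) - 491/232 = 0/(-269) - 491/232 = 0*(-1/269) - 491*1/232 = 0 - 491/232 = -491/232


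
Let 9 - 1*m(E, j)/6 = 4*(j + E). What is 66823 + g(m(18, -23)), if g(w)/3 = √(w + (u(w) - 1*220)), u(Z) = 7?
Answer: 66823 + 3*I*√39 ≈ 66823.0 + 18.735*I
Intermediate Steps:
m(E, j) = 54 - 24*E - 24*j (m(E, j) = 54 - 24*(j + E) = 54 - 24*(E + j) = 54 - 6*(4*E + 4*j) = 54 + (-24*E - 24*j) = 54 - 24*E - 24*j)
g(w) = 3*√(-213 + w) (g(w) = 3*√(w + (7 - 1*220)) = 3*√(w + (7 - 220)) = 3*√(w - 213) = 3*√(-213 + w))
66823 + g(m(18, -23)) = 66823 + 3*√(-213 + (54 - 24*18 - 24*(-23))) = 66823 + 3*√(-213 + (54 - 432 + 552)) = 66823 + 3*√(-213 + 174) = 66823 + 3*√(-39) = 66823 + 3*(I*√39) = 66823 + 3*I*√39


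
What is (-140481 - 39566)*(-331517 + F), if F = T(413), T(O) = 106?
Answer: 59669556317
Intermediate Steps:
F = 106
(-140481 - 39566)*(-331517 + F) = (-140481 - 39566)*(-331517 + 106) = -180047*(-331411) = 59669556317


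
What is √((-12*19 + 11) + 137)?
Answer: 4*I*√5 ≈ 8.9443*I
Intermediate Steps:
√((-12*19 + 11) + 137) = √((-228 + 11) + 137) = √(-217 + 137) = √(-80) = 4*I*√5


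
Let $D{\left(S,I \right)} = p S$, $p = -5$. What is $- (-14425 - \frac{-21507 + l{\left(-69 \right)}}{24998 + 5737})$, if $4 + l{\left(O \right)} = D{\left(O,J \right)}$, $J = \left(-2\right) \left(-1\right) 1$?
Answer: $\frac{443331209}{30735} \approx 14424.0$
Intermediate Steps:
$J = 2$ ($J = 2 \cdot 1 = 2$)
$D{\left(S,I \right)} = - 5 S$
$l{\left(O \right)} = -4 - 5 O$
$- (-14425 - \frac{-21507 + l{\left(-69 \right)}}{24998 + 5737}) = - (-14425 - \frac{-21507 - -341}{24998 + 5737}) = - (-14425 - \frac{-21507 + \left(-4 + 345\right)}{30735}) = - (-14425 - \left(-21507 + 341\right) \frac{1}{30735}) = - (-14425 - \left(-21166\right) \frac{1}{30735}) = - (-14425 - - \frac{21166}{30735}) = - (-14425 + \frac{21166}{30735}) = \left(-1\right) \left(- \frac{443331209}{30735}\right) = \frac{443331209}{30735}$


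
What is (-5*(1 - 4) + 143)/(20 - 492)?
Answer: -79/236 ≈ -0.33475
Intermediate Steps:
(-5*(1 - 4) + 143)/(20 - 492) = (-5*(-3) + 143)/(-472) = (15 + 143)*(-1/472) = 158*(-1/472) = -79/236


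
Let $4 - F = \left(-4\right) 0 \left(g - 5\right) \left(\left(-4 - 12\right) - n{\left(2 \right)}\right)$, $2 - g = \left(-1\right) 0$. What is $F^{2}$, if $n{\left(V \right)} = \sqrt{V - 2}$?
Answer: $16$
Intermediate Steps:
$g = 2$ ($g = 2 - \left(-1\right) 0 = 2 - 0 = 2 + 0 = 2$)
$n{\left(V \right)} = \sqrt{-2 + V}$
$F = 4$ ($F = 4 - \left(-4\right) 0 \left(2 - 5\right) \left(\left(-4 - 12\right) - \sqrt{-2 + 2}\right) = 4 - 0 \left(- 3 \left(\left(-4 - 12\right) - \sqrt{0}\right)\right) = 4 - 0 \left(- 3 \left(-16 - 0\right)\right) = 4 - 0 \left(- 3 \left(-16 + 0\right)\right) = 4 - 0 \left(\left(-3\right) \left(-16\right)\right) = 4 - 0 \cdot 48 = 4 - 0 = 4 + 0 = 4$)
$F^{2} = 4^{2} = 16$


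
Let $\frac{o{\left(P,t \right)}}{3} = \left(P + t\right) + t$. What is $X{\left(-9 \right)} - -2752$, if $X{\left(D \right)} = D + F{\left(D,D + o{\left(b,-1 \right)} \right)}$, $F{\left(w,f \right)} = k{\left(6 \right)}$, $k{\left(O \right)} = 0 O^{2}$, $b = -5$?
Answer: $2743$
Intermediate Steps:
$o{\left(P,t \right)} = 3 P + 6 t$ ($o{\left(P,t \right)} = 3 \left(\left(P + t\right) + t\right) = 3 \left(P + 2 t\right) = 3 P + 6 t$)
$k{\left(O \right)} = 0$
$F{\left(w,f \right)} = 0$
$X{\left(D \right)} = D$ ($X{\left(D \right)} = D + 0 = D$)
$X{\left(-9 \right)} - -2752 = -9 - -2752 = -9 + 2752 = 2743$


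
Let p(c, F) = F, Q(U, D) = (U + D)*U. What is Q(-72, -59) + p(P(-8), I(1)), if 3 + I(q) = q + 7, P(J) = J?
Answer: 9437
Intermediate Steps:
I(q) = 4 + q (I(q) = -3 + (q + 7) = -3 + (7 + q) = 4 + q)
Q(U, D) = U*(D + U) (Q(U, D) = (D + U)*U = U*(D + U))
Q(-72, -59) + p(P(-8), I(1)) = -72*(-59 - 72) + (4 + 1) = -72*(-131) + 5 = 9432 + 5 = 9437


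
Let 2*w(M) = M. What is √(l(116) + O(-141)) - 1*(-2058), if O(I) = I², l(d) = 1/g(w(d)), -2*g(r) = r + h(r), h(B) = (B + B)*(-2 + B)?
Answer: 2058 + 2*√53374166993/3277 ≈ 2199.0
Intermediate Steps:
h(B) = 2*B*(-2 + B) (h(B) = (2*B)*(-2 + B) = 2*B*(-2 + B))
w(M) = M/2
g(r) = -r/2 - r*(-2 + r) (g(r) = -(r + 2*r*(-2 + r))/2 = -r/2 - r*(-2 + r))
l(d) = 4/(d*(3 - d)) (l(d) = 1/((d/2)*(3 - d)/2) = 1/(d*(3 - d)/4) = 4/(d*(3 - d)))
√(l(116) + O(-141)) - 1*(-2058) = √(-4/(116*(-3 + 116)) + (-141)²) - 1*(-2058) = √(-4*1/116/113 + 19881) + 2058 = √(-4*1/116*1/113 + 19881) + 2058 = √(-1/3277 + 19881) + 2058 = √(65150036/3277) + 2058 = 2*√53374166993/3277 + 2058 = 2058 + 2*√53374166993/3277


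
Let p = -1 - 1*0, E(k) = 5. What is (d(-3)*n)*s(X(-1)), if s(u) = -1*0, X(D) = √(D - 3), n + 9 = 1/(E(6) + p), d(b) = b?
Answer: 0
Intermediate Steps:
p = -1 (p = -1 + 0 = -1)
n = -35/4 (n = -9 + 1/(5 - 1) = -9 + 1/4 = -9 + ¼ = -35/4 ≈ -8.7500)
X(D) = √(-3 + D)
s(u) = 0
(d(-3)*n)*s(X(-1)) = -3*(-35/4)*0 = (105/4)*0 = 0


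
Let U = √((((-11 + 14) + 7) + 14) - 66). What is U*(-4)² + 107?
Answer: 107 + 16*I*√42 ≈ 107.0 + 103.69*I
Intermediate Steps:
U = I*√42 (U = √(((3 + 7) + 14) - 66) = √((10 + 14) - 66) = √(24 - 66) = √(-42) = I*√42 ≈ 6.4807*I)
U*(-4)² + 107 = (I*√42)*(-4)² + 107 = (I*√42)*16 + 107 = 16*I*√42 + 107 = 107 + 16*I*√42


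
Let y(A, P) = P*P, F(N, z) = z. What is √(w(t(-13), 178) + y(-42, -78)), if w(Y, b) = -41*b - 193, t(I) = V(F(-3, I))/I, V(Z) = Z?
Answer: I*√1407 ≈ 37.51*I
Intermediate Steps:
y(A, P) = P²
t(I) = 1 (t(I) = I/I = 1)
w(Y, b) = -193 - 41*b
√(w(t(-13), 178) + y(-42, -78)) = √((-193 - 41*178) + (-78)²) = √((-193 - 7298) + 6084) = √(-7491 + 6084) = √(-1407) = I*√1407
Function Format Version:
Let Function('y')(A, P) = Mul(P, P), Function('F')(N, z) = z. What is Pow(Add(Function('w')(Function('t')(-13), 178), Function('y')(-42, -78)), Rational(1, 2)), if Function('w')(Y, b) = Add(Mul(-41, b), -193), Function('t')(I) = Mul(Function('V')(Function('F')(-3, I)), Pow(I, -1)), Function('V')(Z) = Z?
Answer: Mul(I, Pow(1407, Rational(1, 2))) ≈ Mul(37.510, I)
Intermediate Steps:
Function('y')(A, P) = Pow(P, 2)
Function('t')(I) = 1 (Function('t')(I) = Mul(I, Pow(I, -1)) = 1)
Function('w')(Y, b) = Add(-193, Mul(-41, b))
Pow(Add(Function('w')(Function('t')(-13), 178), Function('y')(-42, -78)), Rational(1, 2)) = Pow(Add(Add(-193, Mul(-41, 178)), Pow(-78, 2)), Rational(1, 2)) = Pow(Add(Add(-193, -7298), 6084), Rational(1, 2)) = Pow(Add(-7491, 6084), Rational(1, 2)) = Pow(-1407, Rational(1, 2)) = Mul(I, Pow(1407, Rational(1, 2)))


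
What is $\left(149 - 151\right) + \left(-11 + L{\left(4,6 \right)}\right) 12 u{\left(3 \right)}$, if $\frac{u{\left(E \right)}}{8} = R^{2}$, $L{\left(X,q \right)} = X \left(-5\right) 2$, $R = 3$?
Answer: $-44066$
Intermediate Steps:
$L{\left(X,q \right)} = - 10 X$ ($L{\left(X,q \right)} = - 5 X 2 = - 10 X$)
$u{\left(E \right)} = 72$ ($u{\left(E \right)} = 8 \cdot 3^{2} = 8 \cdot 9 = 72$)
$\left(149 - 151\right) + \left(-11 + L{\left(4,6 \right)}\right) 12 u{\left(3 \right)} = \left(149 - 151\right) + \left(-11 - 40\right) 12 \cdot 72 = -2 + \left(-11 - 40\right) 12 \cdot 72 = -2 + \left(-51\right) 12 \cdot 72 = -2 - 44064 = -44066$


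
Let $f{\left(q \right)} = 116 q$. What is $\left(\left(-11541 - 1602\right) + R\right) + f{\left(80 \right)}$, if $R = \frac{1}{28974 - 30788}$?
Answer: $- \frac{7007483}{1814} \approx -3863.0$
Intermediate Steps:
$R = - \frac{1}{1814}$ ($R = \frac{1}{-1814} = - \frac{1}{1814} \approx -0.00055127$)
$\left(\left(-11541 - 1602\right) + R\right) + f{\left(80 \right)} = \left(\left(-11541 - 1602\right) - \frac{1}{1814}\right) + 116 \cdot 80 = \left(-13143 - \frac{1}{1814}\right) + 9280 = - \frac{23841403}{1814} + 9280 = - \frac{7007483}{1814}$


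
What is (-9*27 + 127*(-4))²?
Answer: 564001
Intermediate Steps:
(-9*27 + 127*(-4))² = (-243 - 508)² = (-751)² = 564001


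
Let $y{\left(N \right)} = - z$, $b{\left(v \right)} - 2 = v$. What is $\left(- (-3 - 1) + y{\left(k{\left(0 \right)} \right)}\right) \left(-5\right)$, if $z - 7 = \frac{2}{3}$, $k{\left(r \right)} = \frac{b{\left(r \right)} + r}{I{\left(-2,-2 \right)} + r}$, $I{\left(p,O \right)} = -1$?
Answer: $\frac{55}{3} \approx 18.333$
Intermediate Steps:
$b{\left(v \right)} = 2 + v$
$k{\left(r \right)} = \frac{2 + 2 r}{-1 + r}$ ($k{\left(r \right)} = \frac{\left(2 + r\right) + r}{-1 + r} = \frac{2 + 2 r}{-1 + r}$)
$z = \frac{23}{3}$ ($z = 7 + \frac{2}{3} = \frac{23}{3} \approx 7.6667$)
$y{\left(N \right)} = - \frac{23}{3}$ ($y{\left(N \right)} = \left(-1\right) \frac{23}{3} = - \frac{23}{3}$)
$\left(- (-3 - 1) + y{\left(k{\left(0 \right)} \right)}\right) \left(-5\right) = \left(- (-3 - 1) - \frac{23}{3}\right) \left(-5\right) = \left(\left(-1\right) \left(-4\right) - \frac{23}{3}\right) \left(-5\right) = \left(4 - \frac{23}{3}\right) \left(-5\right) = \left(- \frac{11}{3}\right) \left(-5\right) = \frac{55}{3}$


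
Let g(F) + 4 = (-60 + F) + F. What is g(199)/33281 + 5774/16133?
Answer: 197552916/536922373 ≈ 0.36794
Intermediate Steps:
g(F) = -64 + 2*F (g(F) = -4 + ((-60 + F) + F) = -4 + (-60 + 2*F) = -64 + 2*F)
g(199)/33281 + 5774/16133 = (-64 + 2*199)/33281 + 5774/16133 = (-64 + 398)*(1/33281) + 5774*(1/16133) = 334*(1/33281) + 5774/16133 = 334/33281 + 5774/16133 = 197552916/536922373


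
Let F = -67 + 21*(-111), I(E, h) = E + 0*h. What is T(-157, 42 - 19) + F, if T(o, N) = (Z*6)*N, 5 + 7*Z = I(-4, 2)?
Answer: -18028/7 ≈ -2575.4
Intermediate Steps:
I(E, h) = E (I(E, h) = E + 0 = E)
Z = -9/7 (Z = -5/7 + (1/7)*(-4) = -5/7 - 4/7 = -9/7 ≈ -1.2857)
F = -2398 (F = -67 - 2331 = -2398)
T(o, N) = -54*N/7 (T(o, N) = (-9/7*6)*N = -54*N/7)
T(-157, 42 - 19) + F = -54*(42 - 19)/7 - 2398 = -54/7*23 - 2398 = -1242/7 - 2398 = -18028/7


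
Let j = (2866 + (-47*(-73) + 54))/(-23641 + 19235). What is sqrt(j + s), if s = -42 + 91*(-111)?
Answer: I*sqrt(196932378054)/4406 ≈ 100.72*I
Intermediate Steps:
s = -10143 (s = -42 - 10101 = -10143)
j = -6351/4406 (j = (2866 + (3431 + 54))/(-4406) = (2866 + 3485)*(-1/4406) = 6351*(-1/4406) = -6351/4406 ≈ -1.4414)
sqrt(j + s) = sqrt(-6351/4406 - 10143) = sqrt(-44696409/4406) = I*sqrt(196932378054)/4406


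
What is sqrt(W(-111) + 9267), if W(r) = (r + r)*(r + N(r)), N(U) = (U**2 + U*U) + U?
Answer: I*sqrt(5411973) ≈ 2326.4*I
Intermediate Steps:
N(U) = U + 2*U**2 (N(U) = (U**2 + U**2) + U = 2*U**2 + U = U + 2*U**2)
W(r) = 2*r*(r + r*(1 + 2*r)) (W(r) = (r + r)*(r + r*(1 + 2*r)) = (2*r)*(r + r*(1 + 2*r)) = 2*r*(r + r*(1 + 2*r)))
sqrt(W(-111) + 9267) = sqrt(4*(-111)**2*(1 - 111) + 9267) = sqrt(4*12321*(-110) + 9267) = sqrt(-5421240 + 9267) = sqrt(-5411973) = I*sqrt(5411973)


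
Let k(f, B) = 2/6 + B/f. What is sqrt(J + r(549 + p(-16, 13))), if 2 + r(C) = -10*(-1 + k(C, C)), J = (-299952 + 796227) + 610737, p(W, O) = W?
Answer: 2*sqrt(2490765)/3 ≈ 1052.1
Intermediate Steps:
k(f, B) = 1/3 + B/f (k(f, B) = 2*(1/6) + B/f = 1/3 + B/f)
J = 1107012 (J = 496275 + 610737 = 1107012)
r(C) = -16/3 (r(C) = -2 - 10*(-1 + (C + C/3)/C) = -2 - 10*(-1 + (4*C/3)/C) = -2 - 10*(-1 + 4/3) = -2 - 10*1/3 = -2 - 10/3 = -16/3)
sqrt(J + r(549 + p(-16, 13))) = sqrt(1107012 - 16/3) = sqrt(3321020/3) = 2*sqrt(2490765)/3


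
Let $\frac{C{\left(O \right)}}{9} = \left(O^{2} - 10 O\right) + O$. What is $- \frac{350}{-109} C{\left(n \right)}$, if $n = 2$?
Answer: $- \frac{44100}{109} \approx -404.59$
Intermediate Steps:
$C{\left(O \right)} = - 81 O + 9 O^{2}$ ($C{\left(O \right)} = 9 \left(\left(O^{2} - 10 O\right) + O\right) = 9 \left(O^{2} - 9 O\right) = - 81 O + 9 O^{2}$)
$- \frac{350}{-109} C{\left(n \right)} = - \frac{350}{-109} \cdot 9 \cdot 2 \left(-9 + 2\right) = \left(-350\right) \left(- \frac{1}{109}\right) 9 \cdot 2 \left(-7\right) = \frac{350}{109} \left(-126\right) = - \frac{44100}{109}$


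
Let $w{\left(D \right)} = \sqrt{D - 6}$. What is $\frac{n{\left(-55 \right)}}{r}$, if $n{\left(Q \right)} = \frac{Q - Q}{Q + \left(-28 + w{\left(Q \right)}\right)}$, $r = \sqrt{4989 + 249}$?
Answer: $0$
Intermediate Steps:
$w{\left(D \right)} = \sqrt{-6 + D}$
$r = 3 \sqrt{582}$ ($r = \sqrt{5238} = 3 \sqrt{582} \approx 72.374$)
$n{\left(Q \right)} = 0$ ($n{\left(Q \right)} = \frac{Q - Q}{Q + \left(-28 + \sqrt{-6 + Q}\right)} = \frac{0}{-28 + Q + \sqrt{-6 + Q}} = 0$)
$\frac{n{\left(-55 \right)}}{r} = \frac{0}{3 \sqrt{582}} = 0 \frac{\sqrt{582}}{1746} = 0$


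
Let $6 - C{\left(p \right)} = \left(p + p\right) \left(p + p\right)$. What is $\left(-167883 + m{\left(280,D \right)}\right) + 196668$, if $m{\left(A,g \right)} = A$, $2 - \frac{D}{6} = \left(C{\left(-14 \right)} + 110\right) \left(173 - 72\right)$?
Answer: $29065$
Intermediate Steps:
$C{\left(p \right)} = 6 - 4 p^{2}$ ($C{\left(p \right)} = 6 - \left(p + p\right) \left(p + p\right) = 6 - 2 p 2 p = 6 - 4 p^{2}$)
$D = 404820$ ($D = 12 - 6 \left(\left(6 - 4 \left(-14\right)^{2}\right) + 110\right) \left(173 - 72\right) = 12 - 6 \left(\left(6 - 784\right) + 110\right) 101 = 12 - 6 \left(-778 + 110\right) 101 = 12 - 6 \left(\left(-668\right) 101\right) = 12 - -404808 = 12 + 404808 = 404820$)
$\left(-167883 + m{\left(280,D \right)}\right) + 196668 = \left(-167883 + 280\right) + 196668 = -167603 + 196668 = 29065$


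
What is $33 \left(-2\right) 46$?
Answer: $-3036$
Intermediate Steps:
$33 \left(-2\right) 46 = \left(-66\right) 46 = -3036$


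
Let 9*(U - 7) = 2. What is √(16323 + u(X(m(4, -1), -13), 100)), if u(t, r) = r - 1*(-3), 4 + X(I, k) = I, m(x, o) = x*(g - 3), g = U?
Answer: √16426 ≈ 128.16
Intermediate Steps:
U = 65/9 (U = 7 + (⅑)*2 = 7 + 2/9 = 65/9 ≈ 7.2222)
g = 65/9 ≈ 7.2222
m(x, o) = 38*x/9 (m(x, o) = x*(65/9 - 3) = x*(38/9) = 38*x/9)
X(I, k) = -4 + I
u(t, r) = 3 + r (u(t, r) = r + 3 = 3 + r)
√(16323 + u(X(m(4, -1), -13), 100)) = √(16323 + (3 + 100)) = √(16323 + 103) = √16426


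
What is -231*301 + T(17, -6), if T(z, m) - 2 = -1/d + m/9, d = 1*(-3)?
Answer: -208588/3 ≈ -69529.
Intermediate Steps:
d = -3
T(z, m) = 7/3 + m/9 (T(z, m) = 2 + (-1/(-3) + m/9) = 2 + (-1*(-⅓) + m*(⅑)) = 2 + (⅓ + m/9) = 7/3 + m/9)
-231*301 + T(17, -6) = -231*301 + (7/3 + (⅑)*(-6)) = -69531 + (7/3 - ⅔) = -69531 + 5/3 = -208588/3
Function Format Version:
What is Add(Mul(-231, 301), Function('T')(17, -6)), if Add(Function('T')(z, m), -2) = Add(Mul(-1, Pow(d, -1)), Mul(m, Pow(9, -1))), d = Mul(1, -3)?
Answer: Rational(-208588, 3) ≈ -69529.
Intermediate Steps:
d = -3
Function('T')(z, m) = Add(Rational(7, 3), Mul(Rational(1, 9), m)) (Function('T')(z, m) = Add(2, Add(Mul(-1, Pow(-3, -1)), Mul(m, Pow(9, -1)))) = Add(2, Add(Mul(-1, Rational(-1, 3)), Mul(m, Rational(1, 9)))) = Add(2, Add(Rational(1, 3), Mul(Rational(1, 9), m))) = Add(Rational(7, 3), Mul(Rational(1, 9), m)))
Add(Mul(-231, 301), Function('T')(17, -6)) = Add(Mul(-231, 301), Add(Rational(7, 3), Mul(Rational(1, 9), -6))) = Add(-69531, Add(Rational(7, 3), Rational(-2, 3))) = Add(-69531, Rational(5, 3)) = Rational(-208588, 3)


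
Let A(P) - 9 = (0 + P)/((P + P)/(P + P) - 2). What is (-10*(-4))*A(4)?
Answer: 200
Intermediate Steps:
A(P) = 9 - P (A(P) = 9 + (0 + P)/((P + P)/(P + P) - 2) = 9 + P/((2*P)/((2*P)) - 2) = 9 + P/((2*P)*(1/(2*P)) - 2) = 9 + P/(1 - 2) = 9 + P/(-1) = 9 + P*(-1) = 9 - P)
(-10*(-4))*A(4) = (-10*(-4))*(9 - 1*4) = 40*(9 - 4) = 40*5 = 200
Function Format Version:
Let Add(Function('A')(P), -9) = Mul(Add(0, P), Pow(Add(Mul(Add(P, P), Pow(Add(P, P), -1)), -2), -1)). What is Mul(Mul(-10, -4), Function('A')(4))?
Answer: 200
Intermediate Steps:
Function('A')(P) = Add(9, Mul(-1, P)) (Function('A')(P) = Add(9, Mul(Add(0, P), Pow(Add(Mul(Add(P, P), Pow(Add(P, P), -1)), -2), -1))) = Add(9, Mul(P, Pow(Add(Mul(Mul(2, P), Pow(Mul(2, P), -1)), -2), -1))) = Add(9, Mul(P, Pow(Add(Mul(Mul(2, P), Mul(Rational(1, 2), Pow(P, -1))), -2), -1))) = Add(9, Mul(P, Pow(Add(1, -2), -1))) = Add(9, Mul(P, Pow(-1, -1))) = Add(9, Mul(P, -1)) = Add(9, Mul(-1, P)))
Mul(Mul(-10, -4), Function('A')(4)) = Mul(Mul(-10, -4), Add(9, Mul(-1, 4))) = Mul(40, Add(9, -4)) = Mul(40, 5) = 200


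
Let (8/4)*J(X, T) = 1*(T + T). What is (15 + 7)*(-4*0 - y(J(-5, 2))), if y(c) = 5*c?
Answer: -220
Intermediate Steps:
J(X, T) = T (J(X, T) = (1*(T + T))/2 = (1*(2*T))/2 = (2*T)/2 = T)
(15 + 7)*(-4*0 - y(J(-5, 2))) = (15 + 7)*(-4*0 - 5*2) = 22*(0 - 1*10) = 22*(0 - 10) = 22*(-10) = -220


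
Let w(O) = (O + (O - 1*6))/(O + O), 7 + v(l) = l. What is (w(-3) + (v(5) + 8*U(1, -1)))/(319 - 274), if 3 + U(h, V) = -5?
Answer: -64/45 ≈ -1.4222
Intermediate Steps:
U(h, V) = -8 (U(h, V) = -3 - 5 = -8)
v(l) = -7 + l
w(O) = (-6 + 2*O)/(2*O) (w(O) = (O + (O - 6))/((2*O)) = (O + (-6 + O))*(1/(2*O)) = (-6 + 2*O)*(1/(2*O)) = (-6 + 2*O)/(2*O))
(w(-3) + (v(5) + 8*U(1, -1)))/(319 - 274) = ((-3 - 3)/(-3) + ((-7 + 5) + 8*(-8)))/(319 - 274) = (-⅓*(-6) + (-2 - 64))/45 = (2 - 66)*(1/45) = -64*1/45 = -64/45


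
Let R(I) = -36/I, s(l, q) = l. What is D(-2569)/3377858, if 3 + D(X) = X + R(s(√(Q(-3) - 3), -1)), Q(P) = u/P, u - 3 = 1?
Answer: -1286/1688929 + 18*I*√39/21956077 ≈ -0.00076143 + 5.1198e-6*I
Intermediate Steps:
u = 4 (u = 3 + 1 = 4)
Q(P) = 4/P
D(X) = -3 + X + 36*I*√39/13 (D(X) = -3 + (X - 36/√(4/(-3) - 3)) = -3 + (X - 36/√(4*(-⅓) - 3)) = -3 + (X - 36/√(-4/3 - 3)) = -3 + (X - 36*(-I*√39/13)) = -3 + (X - (-36)*I*√39/13) = -3 + (X + 36*I*√39/13) = -3 + X + 36*I*√39/13)
D(-2569)/3377858 = (-3 - 2569 + 36*I*√39/13)/3377858 = (-2572 + 36*I*√39/13)*(1/3377858) = -1286/1688929 + 18*I*√39/21956077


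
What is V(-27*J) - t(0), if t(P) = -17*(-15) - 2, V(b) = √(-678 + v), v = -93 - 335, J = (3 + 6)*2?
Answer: -253 + I*√1106 ≈ -253.0 + 33.257*I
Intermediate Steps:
J = 18 (J = 9*2 = 18)
v = -428
V(b) = I*√1106 (V(b) = √(-678 - 428) = √(-1106) = I*√1106)
t(P) = 253 (t(P) = 255 - 2 = 253)
V(-27*J) - t(0) = I*√1106 - 1*253 = I*√1106 - 253 = -253 + I*√1106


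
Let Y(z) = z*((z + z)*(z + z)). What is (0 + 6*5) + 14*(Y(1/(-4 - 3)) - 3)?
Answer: -596/49 ≈ -12.163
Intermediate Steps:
Y(z) = 4*z**3 (Y(z) = z*((2*z)*(2*z)) = z*(4*z**2) = 4*z**3)
(0 + 6*5) + 14*(Y(1/(-4 - 3)) - 3) = (0 + 6*5) + 14*(4*(1/(-4 - 3))**3 - 3) = (0 + 30) + 14*(4*(1/(-7))**3 - 3) = 30 + 14*(4*(-1/7)**3 - 3) = 30 + 14*(4*(-1/343) - 3) = 30 + 14*(-4/343 - 3) = 30 + 14*(-1033/343) = 30 - 2066/49 = -596/49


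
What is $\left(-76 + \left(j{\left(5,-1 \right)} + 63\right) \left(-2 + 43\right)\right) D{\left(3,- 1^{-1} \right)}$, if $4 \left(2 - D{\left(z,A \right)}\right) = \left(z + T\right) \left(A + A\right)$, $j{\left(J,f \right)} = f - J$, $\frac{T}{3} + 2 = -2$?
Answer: $- \frac{11305}{2} \approx -5652.5$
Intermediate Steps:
$T = -12$ ($T = -6 + 3 \left(-2\right) = -6 - 6 = -12$)
$D{\left(z,A \right)} = 2 - \frac{A \left(-12 + z\right)}{2}$ ($D{\left(z,A \right)} = 2 - \frac{\left(z - 12\right) \left(A + A\right)}{4} = 2 - \frac{\left(-12 + z\right) 2 A}{4} = 2 - \frac{2 A \left(-12 + z\right)}{4} = 2 - \frac{A \left(-12 + z\right)}{2}$)
$\left(-76 + \left(j{\left(5,-1 \right)} + 63\right) \left(-2 + 43\right)\right) D{\left(3,- 1^{-1} \right)} = \left(-76 + \left(\left(-1 - 5\right) + 63\right) \left(-2 + 43\right)\right) \left(2 + 6 \left(- 1^{-1}\right) - \frac{1}{2} \left(- 1^{-1}\right) 3\right) = \left(-76 + \left(\left(-1 - 5\right) + 63\right) 41\right) \left(2 + 6 \left(\left(-1\right) 1\right) - \frac{1}{2} \left(\left(-1\right) 1\right) 3\right) = \left(-76 + \left(-6 + 63\right) 41\right) \left(2 + 6 \left(-1\right) - \left(- \frac{1}{2}\right) 3\right) = \left(-76 + 57 \cdot 41\right) \left(2 - 6 + \frac{3}{2}\right) = \left(-76 + 2337\right) \left(- \frac{5}{2}\right) = 2261 \left(- \frac{5}{2}\right) = - \frac{11305}{2}$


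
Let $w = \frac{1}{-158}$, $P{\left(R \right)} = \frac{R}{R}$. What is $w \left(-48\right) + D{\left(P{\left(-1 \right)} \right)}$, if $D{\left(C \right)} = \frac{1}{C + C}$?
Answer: $\frac{127}{158} \approx 0.8038$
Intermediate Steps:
$P{\left(R \right)} = 1$
$D{\left(C \right)} = \frac{1}{2 C}$
$w = - \frac{1}{158} \approx -0.0063291$
$w \left(-48\right) + D{\left(P{\left(-1 \right)} \right)} = \left(- \frac{1}{158}\right) \left(-48\right) + \frac{1}{2 \cdot 1} = \frac{24}{79} + \frac{1}{2} \cdot 1 = \frac{24}{79} + \frac{1}{2} = \frac{127}{158}$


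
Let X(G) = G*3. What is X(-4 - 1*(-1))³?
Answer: -729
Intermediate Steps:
X(G) = 3*G
X(-4 - 1*(-1))³ = (3*(-4 - 1*(-1)))³ = (3*(-4 + 1))³ = (3*(-3))³ = (-9)³ = -729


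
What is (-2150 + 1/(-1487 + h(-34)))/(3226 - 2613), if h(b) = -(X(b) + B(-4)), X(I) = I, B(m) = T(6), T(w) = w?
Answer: -3136851/894367 ≈ -3.5073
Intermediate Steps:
B(m) = 6
h(b) = -6 - b (h(b) = -(b + 6) = -(6 + b) = -6 - b)
(-2150 + 1/(-1487 + h(-34)))/(3226 - 2613) = (-2150 + 1/(-1487 + (-6 - 1*(-34))))/(3226 - 2613) = (-2150 + 1/(-1487 + (-6 + 34)))/613 = (-2150 + 1/(-1487 + 28))*(1/613) = (-2150 + 1/(-1459))*(1/613) = (-2150 - 1/1459)*(1/613) = -3136851/1459*1/613 = -3136851/894367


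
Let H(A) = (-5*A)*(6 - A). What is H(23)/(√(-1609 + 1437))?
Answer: -1955*I*√43/86 ≈ -149.07*I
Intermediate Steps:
H(A) = -5*A*(6 - A)
H(23)/(√(-1609 + 1437)) = (5*23*(-6 + 23))/(√(-1609 + 1437)) = (5*23*17)/(√(-172)) = 1955/((2*I*√43)) = 1955*(-I*√43/86) = -1955*I*√43/86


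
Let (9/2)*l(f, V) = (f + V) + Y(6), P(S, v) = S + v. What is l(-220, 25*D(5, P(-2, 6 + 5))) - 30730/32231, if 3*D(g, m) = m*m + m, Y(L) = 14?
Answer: 34790758/290079 ≈ 119.94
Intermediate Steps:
D(g, m) = m/3 + m²/3 (D(g, m) = (m*m + m)/3 = (m² + m)/3 = (m + m²)/3 = m/3 + m²/3)
l(f, V) = 28/9 + 2*V/9 + 2*f/9 (l(f, V) = 2*((f + V) + 14)/9 = 2*((V + f) + 14)/9 = 2*(14 + V + f)/9 = 28/9 + 2*V/9 + 2*f/9)
l(-220, 25*D(5, P(-2, 6 + 5))) - 30730/32231 = (28/9 + 2*(25*((-2 + (6 + 5))*(1 + (-2 + (6 + 5)))/3))/9 + (2/9)*(-220)) - 30730/32231 = (28/9 + 2*(25*((-2 + 11)*(1 + (-2 + 11))/3))/9 - 440/9) - 30730*1/32231 = (28/9 + 2*(25*((⅓)*9*(1 + 9)))/9 - 440/9) - 30730/32231 = (28/9 + 2*(25*((⅓)*9*10))/9 - 440/9) - 30730/32231 = (28/9 + 2*(25*30)/9 - 440/9) - 30730/32231 = (28/9 + (2/9)*750 - 440/9) - 30730/32231 = (28/9 + 500/3 - 440/9) - 30730/32231 = 1088/9 - 30730/32231 = 34790758/290079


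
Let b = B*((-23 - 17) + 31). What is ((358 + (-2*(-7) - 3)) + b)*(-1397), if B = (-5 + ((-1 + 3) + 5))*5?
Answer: -389763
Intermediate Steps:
B = 10 (B = (-5 + (2 + 5))*5 = (-5 + 7)*5 = 2*5 = 10)
b = -90 (b = 10*((-23 - 17) + 31) = 10*(-40 + 31) = 10*(-9) = -90)
((358 + (-2*(-7) - 3)) + b)*(-1397) = ((358 + (-2*(-7) - 3)) - 90)*(-1397) = ((358 + (14 - 3)) - 90)*(-1397) = ((358 + 11) - 90)*(-1397) = (369 - 90)*(-1397) = 279*(-1397) = -389763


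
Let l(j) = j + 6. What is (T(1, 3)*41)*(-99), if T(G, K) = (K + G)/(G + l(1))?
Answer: -4059/2 ≈ -2029.5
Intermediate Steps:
l(j) = 6 + j
T(G, K) = (G + K)/(7 + G) (T(G, K) = (K + G)/(G + (6 + 1)) = (G + K)/(G + 7) = (G + K)/(7 + G))
(T(1, 3)*41)*(-99) = (((1 + 3)/(7 + 1))*41)*(-99) = ((4/8)*41)*(-99) = (((1/8)*4)*41)*(-99) = ((1/2)*41)*(-99) = (41/2)*(-99) = -4059/2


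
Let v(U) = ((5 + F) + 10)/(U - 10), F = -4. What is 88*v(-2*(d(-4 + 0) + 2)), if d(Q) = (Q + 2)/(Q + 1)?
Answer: -1452/23 ≈ -63.130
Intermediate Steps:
d(Q) = (2 + Q)/(1 + Q)
v(U) = 11/(-10 + U) (v(U) = ((5 - 4) + 10)/(U - 10) = (1 + 10)/(-10 + U) = 11/(-10 + U))
88*v(-2*(d(-4 + 0) + 2)) = 88*(11/(-10 - 2*((2 + (-4 + 0))/(1 + (-4 + 0)) + 2))) = 88*(11/(-10 - 2*((2 - 4)/(1 - 4) + 2))) = 88*(11/(-10 - 2*(-2/(-3) + 2))) = 88*(11/(-10 - 2*(-1/3*(-2) + 2))) = 88*(11/(-10 - 2*(2/3 + 2))) = 88*(11/(-10 - 2*8/3)) = 88*(11/(-10 - 16/3)) = 88*(11/(-46/3)) = 88*(11*(-3/46)) = 88*(-33/46) = -1452/23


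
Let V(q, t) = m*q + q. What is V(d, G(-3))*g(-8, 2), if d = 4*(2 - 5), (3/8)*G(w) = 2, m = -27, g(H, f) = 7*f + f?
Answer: 4992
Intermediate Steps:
g(H, f) = 8*f
G(w) = 16/3 (G(w) = (8/3)*2 = 16/3)
d = -12 (d = 4*(-3) = -12)
V(q, t) = -26*q (V(q, t) = -27*q + q = -26*q)
V(d, G(-3))*g(-8, 2) = (-26*(-12))*(8*2) = 312*16 = 4992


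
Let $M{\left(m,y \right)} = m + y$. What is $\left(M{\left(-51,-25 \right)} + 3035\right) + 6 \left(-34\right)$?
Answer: $2755$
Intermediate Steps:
$\left(M{\left(-51,-25 \right)} + 3035\right) + 6 \left(-34\right) = \left(\left(-51 - 25\right) + 3035\right) + 6 \left(-34\right) = \left(-76 + 3035\right) - 204 = 2959 - 204 = 2755$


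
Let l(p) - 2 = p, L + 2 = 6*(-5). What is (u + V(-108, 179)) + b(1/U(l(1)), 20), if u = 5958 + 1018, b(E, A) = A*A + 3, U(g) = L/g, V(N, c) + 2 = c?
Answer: 7556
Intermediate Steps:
L = -32 (L = -2 + 6*(-5) = -2 - 30 = -32)
l(p) = 2 + p
V(N, c) = -2 + c
U(g) = -32/g
b(E, A) = 3 + A² (b(E, A) = A² + 3 = 3 + A²)
u = 6976
(u + V(-108, 179)) + b(1/U(l(1)), 20) = (6976 + (-2 + 179)) + (3 + 20²) = (6976 + 177) + (3 + 400) = 7153 + 403 = 7556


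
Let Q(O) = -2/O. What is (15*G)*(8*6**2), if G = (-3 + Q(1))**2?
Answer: 108000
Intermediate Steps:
G = 25 (G = (-3 - 2/1)**2 = (-3 - 2*1)**2 = (-3 - 2)**2 = (-5)**2 = 25)
(15*G)*(8*6**2) = (15*25)*(8*6**2) = 375*(8*36) = 375*288 = 108000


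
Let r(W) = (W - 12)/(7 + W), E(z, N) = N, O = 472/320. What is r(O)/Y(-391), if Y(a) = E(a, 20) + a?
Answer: 421/125769 ≈ 0.0033474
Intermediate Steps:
O = 59/40 (O = 472*(1/320) = 59/40 ≈ 1.4750)
Y(a) = 20 + a
r(W) = (-12 + W)/(7 + W)
r(O)/Y(-391) = ((-12 + 59/40)/(7 + 59/40))/(20 - 391) = (-421/40/(339/40))/(-371) = ((40/339)*(-421/40))*(-1/371) = -421/339*(-1/371) = 421/125769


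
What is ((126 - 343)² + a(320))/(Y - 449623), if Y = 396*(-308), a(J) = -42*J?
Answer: -33649/571591 ≈ -0.058869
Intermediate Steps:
Y = -121968
((126 - 343)² + a(320))/(Y - 449623) = ((126 - 343)² - 42*320)/(-121968 - 449623) = ((-217)² - 13440)/(-571591) = (47089 - 13440)*(-1/571591) = 33649*(-1/571591) = -33649/571591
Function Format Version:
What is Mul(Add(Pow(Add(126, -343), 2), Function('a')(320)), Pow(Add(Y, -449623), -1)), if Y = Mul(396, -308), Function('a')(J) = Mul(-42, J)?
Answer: Rational(-33649, 571591) ≈ -0.058869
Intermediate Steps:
Y = -121968
Mul(Add(Pow(Add(126, -343), 2), Function('a')(320)), Pow(Add(Y, -449623), -1)) = Mul(Add(Pow(Add(126, -343), 2), Mul(-42, 320)), Pow(Add(-121968, -449623), -1)) = Mul(Add(Pow(-217, 2), -13440), Pow(-571591, -1)) = Mul(Add(47089, -13440), Rational(-1, 571591)) = Mul(33649, Rational(-1, 571591)) = Rational(-33649, 571591)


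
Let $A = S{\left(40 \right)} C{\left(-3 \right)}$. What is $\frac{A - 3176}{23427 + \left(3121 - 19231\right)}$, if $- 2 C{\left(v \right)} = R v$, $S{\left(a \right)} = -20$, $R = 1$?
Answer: $- \frac{3206}{7317} \approx -0.43816$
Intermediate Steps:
$C{\left(v \right)} = - \frac{v}{2}$ ($C{\left(v \right)} = - \frac{1 v}{2} = - \frac{v}{2}$)
$A = -30$ ($A = - 20 \left(\left(- \frac{1}{2}\right) \left(-3\right)\right) = \left(-20\right) \frac{3}{2} = -30$)
$\frac{A - 3176}{23427 + \left(3121 - 19231\right)} = \frac{-30 - 3176}{23427 + \left(3121 - 19231\right)} = - \frac{3206}{23427 - 16110} = - \frac{3206}{7317}$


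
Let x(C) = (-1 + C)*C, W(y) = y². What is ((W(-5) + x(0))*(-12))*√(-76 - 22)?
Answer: -2100*I*√2 ≈ -2969.8*I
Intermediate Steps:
x(C) = C*(-1 + C)
((W(-5) + x(0))*(-12))*√(-76 - 22) = (((-5)² + 0*(-1 + 0))*(-12))*√(-76 - 22) = ((25 + 0*(-1))*(-12))*√(-98) = ((25 + 0)*(-12))*(7*I*√2) = (25*(-12))*(7*I*√2) = -2100*I*√2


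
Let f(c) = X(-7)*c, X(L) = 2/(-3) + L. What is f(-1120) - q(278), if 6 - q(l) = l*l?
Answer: 257594/3 ≈ 85865.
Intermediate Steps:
X(L) = -2/3 + L (X(L) = 2*(-1/3) + L = -2/3 + L)
q(l) = 6 - l**2 (q(l) = 6 - l*l = 6 - l**2)
f(c) = -23*c/3 (f(c) = (-2/3 - 7)*c = -23*c/3)
f(-1120) - q(278) = -23/3*(-1120) - (6 - 1*278**2) = 25760/3 - (6 - 1*77284) = 25760/3 - (6 - 77284) = 25760/3 - 1*(-77278) = 25760/3 + 77278 = 257594/3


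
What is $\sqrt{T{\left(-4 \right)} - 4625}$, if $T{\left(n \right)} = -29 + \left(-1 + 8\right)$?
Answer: $i \sqrt{4647} \approx 68.169 i$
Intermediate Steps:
$T{\left(n \right)} = -22$ ($T{\left(n \right)} = -29 + 7 = -22$)
$\sqrt{T{\left(-4 \right)} - 4625} = \sqrt{-22 - 4625} = \sqrt{-4647} = i \sqrt{4647}$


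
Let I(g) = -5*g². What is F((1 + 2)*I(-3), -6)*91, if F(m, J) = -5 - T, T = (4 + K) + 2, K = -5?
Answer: -546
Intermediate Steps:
T = 1 (T = (4 - 5) + 2 = -1 + 2 = 1)
F(m, J) = -6 (F(m, J) = -5 - 1*1 = -5 - 1 = -6)
F((1 + 2)*I(-3), -6)*91 = -6*91 = -546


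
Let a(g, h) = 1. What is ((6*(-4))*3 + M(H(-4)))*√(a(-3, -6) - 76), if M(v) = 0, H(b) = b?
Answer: -360*I*√3 ≈ -623.54*I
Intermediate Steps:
((6*(-4))*3 + M(H(-4)))*√(a(-3, -6) - 76) = ((6*(-4))*3 + 0)*√(1 - 76) = (-24*3 + 0)*√(-75) = (-72 + 0)*(5*I*√3) = -360*I*√3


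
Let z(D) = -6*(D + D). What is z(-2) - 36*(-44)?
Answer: 1608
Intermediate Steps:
z(D) = -12*D
z(-2) - 36*(-44) = -12*(-2) - 36*(-44) = 24 + 1584 = 1608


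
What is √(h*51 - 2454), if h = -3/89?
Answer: I*√19451751/89 ≈ 49.555*I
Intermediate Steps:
h = -3/89 (h = -3*1/89 = -3/89 ≈ -0.033708)
√(h*51 - 2454) = √(-3/89*51 - 2454) = √(-153/89 - 2454) = √(-218559/89) = I*√19451751/89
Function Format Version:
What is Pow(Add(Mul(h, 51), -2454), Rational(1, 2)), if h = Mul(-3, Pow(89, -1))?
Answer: Mul(Rational(1, 89), I, Pow(19451751, Rational(1, 2))) ≈ Mul(49.555, I)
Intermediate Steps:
h = Rational(-3, 89) (h = Mul(-3, Rational(1, 89)) = Rational(-3, 89) ≈ -0.033708)
Pow(Add(Mul(h, 51), -2454), Rational(1, 2)) = Pow(Add(Mul(Rational(-3, 89), 51), -2454), Rational(1, 2)) = Pow(Add(Rational(-153, 89), -2454), Rational(1, 2)) = Pow(Rational(-218559, 89), Rational(1, 2)) = Mul(Rational(1, 89), I, Pow(19451751, Rational(1, 2)))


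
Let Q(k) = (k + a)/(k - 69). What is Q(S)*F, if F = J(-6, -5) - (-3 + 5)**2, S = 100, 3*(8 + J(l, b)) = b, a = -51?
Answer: -2009/93 ≈ -21.602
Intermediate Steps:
J(l, b) = -8 + b/3
Q(k) = (-51 + k)/(-69 + k) (Q(k) = (k - 51)/(k - 69) = (-51 + k)/(-69 + k))
F = -41/3 (F = (-8 + (1/3)*(-5)) - (-3 + 5)**2 = (-8 - 5/3) - 1*2**2 = -29/3 - 1*4 = -29/3 - 4 = -41/3 ≈ -13.667)
Q(S)*F = ((-51 + 100)/(-69 + 100))*(-41/3) = (49/31)*(-41/3) = -2009/93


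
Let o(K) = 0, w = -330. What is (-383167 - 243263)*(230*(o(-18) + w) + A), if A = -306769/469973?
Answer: 3192220830900810/67139 ≈ 4.7546e+10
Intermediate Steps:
A = -306769/469973 (A = -306769*1/469973 = -306769/469973 ≈ -0.65274)
(-383167 - 243263)*(230*(o(-18) + w) + A) = (-383167 - 243263)*(230*(0 - 330) - 306769/469973) = -626430*(230*(-330) - 306769/469973) = -626430*(-75900 - 306769/469973) = -626430*(-35671257469/469973) = 3192220830900810/67139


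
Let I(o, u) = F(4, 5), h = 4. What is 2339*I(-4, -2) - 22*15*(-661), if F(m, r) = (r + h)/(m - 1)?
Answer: 225147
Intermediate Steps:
F(m, r) = (4 + r)/(-1 + m) (F(m, r) = (r + 4)/(m - 1) = (4 + r)/(-1 + m))
I(o, u) = 3 (I(o, u) = (4 + 5)/(-1 + 4) = 9/3 = (⅓)*9 = 3)
2339*I(-4, -2) - 22*15*(-661) = 2339*3 - 22*15*(-661) = 7017 - 330*(-661) = 7017 + 218130 = 225147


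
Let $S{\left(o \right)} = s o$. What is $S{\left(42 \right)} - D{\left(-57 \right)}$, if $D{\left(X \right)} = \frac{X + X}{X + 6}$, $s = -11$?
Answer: $- \frac{7892}{17} \approx -464.24$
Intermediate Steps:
$D{\left(X \right)} = \frac{2 X}{6 + X}$
$S{\left(o \right)} = - 11 o$
$S{\left(42 \right)} - D{\left(-57 \right)} = \left(-11\right) 42 - 2 \left(-57\right) \frac{1}{6 - 57} = -462 - 2 \left(-57\right) \frac{1}{-51} = -462 - 2 \left(-57\right) \left(- \frac{1}{51}\right) = -462 - \frac{38}{17} = - \frac{7892}{17}$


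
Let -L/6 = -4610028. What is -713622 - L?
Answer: -28373790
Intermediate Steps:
L = 27660168 (L = -6*(-4610028) = 27660168)
-713622 - L = -713622 - 1*27660168 = -713622 - 27660168 = -28373790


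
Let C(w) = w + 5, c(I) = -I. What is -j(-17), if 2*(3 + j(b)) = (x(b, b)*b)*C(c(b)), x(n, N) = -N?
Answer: 3182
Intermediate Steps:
C(w) = 5 + w
j(b) = -3 - b²*(5 - b)/2 (j(b) = -3 + (((-b)*b)*(5 - b))/2 = -3 + ((-b²)*(5 - b))/2 = -3 + (-b²*(5 - b))/2 = -3 - b²*(5 - b)/2)
-j(-17) = -(-3 + (½)*(-17)²*(-5 - 17)) = -(-3 + (½)*289*(-22)) = -(-3 - 3179) = -1*(-3182) = 3182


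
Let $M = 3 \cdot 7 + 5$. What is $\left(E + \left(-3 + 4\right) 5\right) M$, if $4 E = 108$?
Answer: $832$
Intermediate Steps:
$E = 27$ ($E = \frac{1}{4} \cdot 108 = 27$)
$M = 26$ ($M = 21 + 5 = 26$)
$\left(E + \left(-3 + 4\right) 5\right) M = \left(27 + \left(-3 + 4\right) 5\right) 26 = \left(27 + 1 \cdot 5\right) 26 = \left(27 + 5\right) 26 = 32 \cdot 26 = 832$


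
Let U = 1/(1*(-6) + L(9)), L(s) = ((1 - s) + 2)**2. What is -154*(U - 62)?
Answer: 143143/15 ≈ 9542.9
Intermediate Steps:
L(s) = (3 - s)**2
U = 1/30 (U = 1/(1*(-6) + (-3 + 9)**2) = 1/(-6 + 6**2) = 1/(-6 + 36) = 1/30 ≈ 0.033333)
-154*(U - 62) = -154*(1/30 - 62) = -154*(-1859/30) = 143143/15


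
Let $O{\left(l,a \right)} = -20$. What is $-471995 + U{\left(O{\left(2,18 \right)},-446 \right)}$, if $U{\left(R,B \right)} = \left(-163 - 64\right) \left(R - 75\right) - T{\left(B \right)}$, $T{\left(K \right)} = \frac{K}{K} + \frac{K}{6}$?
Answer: $- \frac{1351070}{3} \approx -4.5036 \cdot 10^{5}$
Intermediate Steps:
$T{\left(K \right)} = 1 + \frac{K}{6}$ ($T{\left(K \right)} = 1 + K \frac{1}{6} = 1 + \frac{K}{6}$)
$U{\left(R,B \right)} = 17024 - 227 R - \frac{B}{6}$ ($U{\left(R,B \right)} = \left(-163 - 64\right) \left(R - 75\right) - \left(1 + \frac{B}{6}\right) = - 227 \left(-75 + R\right) - \left(1 + \frac{B}{6}\right) = \left(17025 - 227 R\right) - \left(1 + \frac{B}{6}\right) = 17024 - 227 R - \frac{B}{6}$)
$-471995 + U{\left(O{\left(2,18 \right)},-446 \right)} = -471995 - - \frac{64915}{3} = -471995 + \left(17024 + 4540 + \frac{223}{3}\right) = -471995 + \frac{64915}{3} = - \frac{1351070}{3}$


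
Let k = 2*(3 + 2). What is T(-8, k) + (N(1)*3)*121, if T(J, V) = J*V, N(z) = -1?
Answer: -443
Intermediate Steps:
k = 10 (k = 2*5 = 10)
T(-8, k) + (N(1)*3)*121 = -8*10 - 1*3*121 = -80 - 3*121 = -80 - 363 = -443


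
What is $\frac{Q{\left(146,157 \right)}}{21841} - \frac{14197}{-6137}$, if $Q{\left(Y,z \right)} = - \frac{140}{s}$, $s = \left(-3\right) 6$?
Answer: $\frac{2791119683}{1206343953} \approx 2.3137$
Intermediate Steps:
$s = -18$
$Q{\left(Y,z \right)} = \frac{70}{9}$ ($Q{\left(Y,z \right)} = - \frac{140}{-18} = \left(-140\right) \left(- \frac{1}{18}\right) = \frac{70}{9}$)
$\frac{Q{\left(146,157 \right)}}{21841} - \frac{14197}{-6137} = \frac{70}{9 \cdot 21841} - \frac{14197}{-6137} = \frac{70}{9} \cdot \frac{1}{21841} - - \frac{14197}{6137} = \frac{70}{196569} + \frac{14197}{6137} = \frac{2791119683}{1206343953}$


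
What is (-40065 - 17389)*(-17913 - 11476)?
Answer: 1688515606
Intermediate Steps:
(-40065 - 17389)*(-17913 - 11476) = -57454*(-29389) = 1688515606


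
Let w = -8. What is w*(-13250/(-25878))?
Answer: -53000/12939 ≈ -4.0961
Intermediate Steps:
w*(-13250/(-25878)) = -(-106000)/(-25878) = -(-106000)*(-1)/25878 = -8*6625/12939 = -53000/12939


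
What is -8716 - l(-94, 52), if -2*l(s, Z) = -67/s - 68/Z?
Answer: -21302631/2444 ≈ -8716.3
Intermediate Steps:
l(s, Z) = 34/Z + 67/(2*s) (l(s, Z) = -(-67/s - 68/Z)/2 = -(-68/Z - 67/s)/2 = 34/Z + 67/(2*s))
-8716 - l(-94, 52) = -8716 - (34/52 + (67/2)/(-94)) = -8716 - (34*(1/52) + (67/2)*(-1/94)) = -8716 - (17/26 - 67/188) = -8716 - 1*727/2444 = -8716 - 727/2444 = -21302631/2444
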